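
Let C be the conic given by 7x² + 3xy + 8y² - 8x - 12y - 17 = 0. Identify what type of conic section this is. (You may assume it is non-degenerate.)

ellipse

A = 7, B = 3, C = 8.
Discriminant B² − 4AC = 3² − 4·7·8 = -215.
B² − 4AC < 0 ⇒ ellipse.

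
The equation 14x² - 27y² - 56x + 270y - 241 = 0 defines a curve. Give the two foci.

Group the x- and y-terms: 14(x² - 4x) -27(y² - 10y) = 241
Complete the square: 14(x - 2)² -27(y - 5)² = 241 + 56 - 675 = -378
Dividing both sides by -378: (y - 5)²/14 - (x - 2)²/27 = 1
Hyperbola, center (2, 5), transverse axis vertical; a² = 14, b² = 27.
c² = a² + b² = 14 + 27 = 41, so c = √41.
Foci lie on the vertical axis through the center: (h, k ± c).

(2, 5 - √41) and (2, 5 + √41)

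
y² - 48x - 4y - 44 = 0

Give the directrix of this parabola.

x = -13

Only y is squared. Complete the square in y: (y - 2)² = 48(x + 1).
Vertex (-1, 2); 4p = 48 so p = 12. Opens right.
Directrix is the vertical line x = h − p = -1 − (12) = -13.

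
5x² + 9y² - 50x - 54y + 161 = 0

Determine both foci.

Group the x- and y-terms: 5(x² - 10x) + 9(y² - 6y) = -161
Complete the square: 5(x - 5)² + 9(y - 3)² = -161 + 125 + 81 = 45
Divide through by 45 to get (x - 5)²/9 + (y - 3)²/5 = 1.
Ellipse, center (5, 3), major axis horizontal; a² = 9, b² = 5.
c² = a² - b² = 9 - 5 = 4, so c = 2.
Foci lie on the horizontal axis through the center: (h ± c, k).

(3, 3) and (7, 3)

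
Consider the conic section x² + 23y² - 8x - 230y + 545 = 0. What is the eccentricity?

e = √506/23

Rearranging, (x² - 8x) + 23(y² - 10y) = -545.
Complete the square in x and y: (x - 4)² + 23(y - 5)² = -545 + 16 + 575 = 46
Dividing both sides by 46: (x - 4)²/46 + (y - 5)²/2 = 1
Ellipse, center (4, 5), major axis horizontal; a² = 46, b² = 2.
c² = a² - b² = 44, so c = 2√11.
e = c/a = 2√11/√46 = √506/23.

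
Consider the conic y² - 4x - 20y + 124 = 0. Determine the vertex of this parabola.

(6, 10)

Only y is squared. Complete the square in y: (y - 10)² = 4(x - 6).
Vertex (6, 10); 4p = 4 so p = 1. Opens right.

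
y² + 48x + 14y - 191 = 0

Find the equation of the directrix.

x = 17

Only y is squared. Complete the square in y: (y + 7)² = -48(x - 5).
Vertex (5, -7); 4p = -48 so p = -12. Opens left.
Directrix is the vertical line x = h − p = 5 − (-12) = 17.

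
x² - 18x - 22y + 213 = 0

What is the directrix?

y = 1/2

Only x is squared. Complete the square in x: (x - 9)² = 22(y - 6).
Vertex (9, 6); 4p = 22 so p = 11/2. Opens up.
Directrix is the horizontal line y = k − p = 6 − (11/2) = 1/2.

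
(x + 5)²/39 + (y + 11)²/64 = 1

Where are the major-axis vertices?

(-5, -19) and (-5, -3)

Center (-5, -11). The larger denominator 64 sits under the y-term, so the major axis is vertical; a² = 64, b² = 39.
a = 8. Vertices at (h, k ± a).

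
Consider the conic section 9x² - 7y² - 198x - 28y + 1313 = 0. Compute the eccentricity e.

e = 4/3

Group the x- and y-terms: 9(x² - 22x) -7(y² + 4y) = -1313
Complete the square: 9(x - 11)² -7(y + 2)² = -1313 + 1089 - 28 = -252
Divide through by -252 to get (y + 2)²/36 - (x - 11)²/28 = 1.
Hyperbola, center (11, -2), transverse axis vertical; a² = 36, b² = 28.
c² = a² + b² = 64, so c = 8.
e = c/a = 8/6 = 4/3.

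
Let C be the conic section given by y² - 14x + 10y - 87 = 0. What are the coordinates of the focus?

(-9/2, -5)

Only y is squared. Complete the square in y: (y + 5)² = 14(x + 8).
Vertex (-8, -5); 4p = 14 so p = 7/2. Opens right.
Focus is p units from the vertex along the axis: (h + p, k).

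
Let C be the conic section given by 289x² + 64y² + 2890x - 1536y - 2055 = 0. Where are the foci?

Rearranging, 289(x² + 10x) + 64(y² - 24y) = 2055.
Complete the square in x and y: 289(x + 5)² + 64(y - 12)² = 2055 + 7225 + 9216 = 18496
Divide by 18496: (x + 5)²/64 + (y - 12)²/289 = 1
Ellipse, center (-5, 12), major axis vertical; a² = 289, b² = 64.
c² = a² - b² = 289 - 64 = 225, so c = 15.
Foci lie on the vertical axis through the center: (h, k ± c).

(-5, -3) and (-5, 27)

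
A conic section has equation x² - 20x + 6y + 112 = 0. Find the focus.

Only x is squared. Complete the square in x: (x - 10)² = -6(y + 2).
Vertex (10, -2); 4p = -6 so p = -3/2. Opens down.
Focus is p units from the vertex along the axis: (h, k + p).

(10, -7/2)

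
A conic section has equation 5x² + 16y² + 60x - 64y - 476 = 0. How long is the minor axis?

6√5

Collect terms: 5(x² + 12x) + 16(y² - 4y) = 476
Complete the square: 5(x + 6)² + 16(y - 2)² = 476 + 180 + 64 = 720
Divide by 720: (x + 6)²/144 + (y - 2)²/45 = 1
Ellipse, center (-6, 2), major axis horizontal; a² = 144, b² = 45.
b² = 45 so b = 3√5; the minor axis has length 2b = 6√5.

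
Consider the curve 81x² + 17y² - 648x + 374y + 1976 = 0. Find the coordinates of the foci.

(4, -19) and (4, -3)

Rearranging, 81(x² - 8x) + 17(y² + 22y) = -1976.
Complete the square in x and y: 81(x - 4)² + 17(y + 11)² = -1976 + 1296 + 2057 = 1377
Divide through by 1377 to get (x - 4)²/17 + (y + 11)²/81 = 1.
Ellipse, center (4, -11), major axis vertical; a² = 81, b² = 17.
c² = a² - b² = 81 - 17 = 64, so c = 8.
Foci lie on the vertical axis through the center: (h, k ± c).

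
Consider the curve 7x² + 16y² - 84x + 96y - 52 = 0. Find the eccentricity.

e = 3/4

Group the x- and y-terms: 7(x² - 12x) + 16(y² + 6y) = 52
Complete the square: 7(x - 6)² + 16(y + 3)² = 52 + 252 + 144 = 448
Divide through by 448 to get (x - 6)²/64 + (y + 3)²/28 = 1.
Ellipse, center (6, -3), major axis horizontal; a² = 64, b² = 28.
c² = a² - b² = 36, so c = 6.
e = c/a = 6/8 = 3/4.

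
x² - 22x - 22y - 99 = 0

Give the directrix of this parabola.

Only x is squared. Complete the square in x: (x - 11)² = 22(y + 10).
Vertex (11, -10); 4p = 22 so p = 11/2. Opens up.
Directrix is the horizontal line y = k − p = -10 − (11/2) = -31/2.

y = -31/2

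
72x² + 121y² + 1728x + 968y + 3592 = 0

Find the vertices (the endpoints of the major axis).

Rearranging, 72(x² + 24x) + 121(y² + 8y) = -3592.
Complete the square: 72(x + 12)² + 121(y + 4)² = -3592 + 10368 + 1936 = 8712
Divide through by 8712 to get (x + 12)²/121 + (y + 4)²/72 = 1.
Ellipse, center (-12, -4), major axis horizontal; a² = 121, b² = 72.
a = 11. Vertices at (h ± a, k).

(-23, -4) and (-1, -4)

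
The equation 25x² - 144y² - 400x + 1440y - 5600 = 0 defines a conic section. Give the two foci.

(-5, 5) and (21, 5)

Collect terms: 25(x² - 16x) -144(y² - 10y) = 5600
Completing the square gives 25(x - 8)² -144(y - 5)² = 5600 + 1600 - 3600 = 3600.
Divide by 3600: (x - 8)²/144 - (y - 5)²/25 = 1
Hyperbola, center (8, 5), transverse axis horizontal; a² = 144, b² = 25.
c² = a² + b² = 144 + 25 = 169, so c = 13.
Foci lie on the horizontal axis through the center: (h ± c, k).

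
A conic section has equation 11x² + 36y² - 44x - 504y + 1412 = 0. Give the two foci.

Rearranging, 11(x² - 4x) + 36(y² - 14y) = -1412.
Complete the square in x and y: 11(x - 2)² + 36(y - 7)² = -1412 + 44 + 1764 = 396
Dividing both sides by 396: (x - 2)²/36 + (y - 7)²/11 = 1
Ellipse, center (2, 7), major axis horizontal; a² = 36, b² = 11.
c² = a² - b² = 36 - 11 = 25, so c = 5.
Foci lie on the horizontal axis through the center: (h ± c, k).

(-3, 7) and (7, 7)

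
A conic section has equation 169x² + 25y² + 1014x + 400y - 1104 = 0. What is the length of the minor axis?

169(x² + 6x) + 25(y² + 16y) = 1104
169(x + 3)² + 25(y + 8)² = 1104 + 1521 + 1600 = 4225
Dividing both sides by 4225: (x + 3)²/25 + (y + 8)²/169 = 1
Ellipse, center (-3, -8), major axis vertical; a² = 169, b² = 25.
b² = 25 so b = 5; the minor axis has length 2b = 10.

10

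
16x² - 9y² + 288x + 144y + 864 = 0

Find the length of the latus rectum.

9/2

16(x² + 18x) -9(y² - 16y) = -864
16(x + 9)² -9(y - 8)² = -864 + 1296 - 576 = -144
Dividing both sides by -144: (y - 8)²/16 - (x + 9)²/9 = 1
Hyperbola, center (-9, 8), transverse axis vertical; a² = 16, b² = 9.
Latus rectum length = 2b²/a = 2·9/4 = 9/2.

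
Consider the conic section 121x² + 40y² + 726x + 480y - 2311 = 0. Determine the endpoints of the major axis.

Group: 121(x² + 6x) + 40(y² + 12y) = 2311
Complete the square: 121(x + 3)² + 40(y + 6)² = 2311 + 1089 + 1440 = 4840
Dividing both sides by 4840: (x + 3)²/40 + (y + 6)²/121 = 1
Ellipse, center (-3, -6), major axis vertical; a² = 121, b² = 40.
a = 11. Vertices at (h, k ± a).

(-3, -17) and (-3, 5)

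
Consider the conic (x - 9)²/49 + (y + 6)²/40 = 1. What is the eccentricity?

Center (9, -6). The larger denominator 49 sits under the x-term, so the major axis is horizontal; a² = 49, b² = 40.
c² = a² - b² = 9, so c = 3.
e = c/a = 3/7.

e = 3/7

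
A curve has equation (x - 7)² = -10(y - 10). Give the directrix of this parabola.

y = 25/2

Vertex (7, 10); 4p = -10 so p = -5/2. Opens down.
Directrix is the horizontal line y = k − p = 10 − (-5/2) = 25/2.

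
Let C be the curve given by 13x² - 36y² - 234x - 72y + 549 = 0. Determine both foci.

(2, -1) and (16, -1)

13(x² - 18x) -36(y² + 2y) = -549
Complete the square: 13(x - 9)² -36(y + 1)² = -549 + 1053 - 36 = 468
Dividing both sides by 468: (x - 9)²/36 - (y + 1)²/13 = 1
Hyperbola, center (9, -1), transverse axis horizontal; a² = 36, b² = 13.
c² = a² + b² = 36 + 13 = 49, so c = 7.
Foci lie on the horizontal axis through the center: (h ± c, k).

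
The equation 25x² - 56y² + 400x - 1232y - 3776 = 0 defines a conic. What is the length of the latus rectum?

Group the x- and y-terms: 25(x² + 16x) -56(y² + 22y) = 3776
25(x + 8)² -56(y + 11)² = 3776 + 1600 - 6776 = -1400
Divide through by -1400 to get (y + 11)²/25 - (x + 8)²/56 = 1.
Hyperbola, center (-8, -11), transverse axis vertical; a² = 25, b² = 56.
Latus rectum length = 2b²/a = 2·56/5 = 112/5.

112/5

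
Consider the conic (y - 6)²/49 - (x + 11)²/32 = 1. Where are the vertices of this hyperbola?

Center (-11, 6). The positive term is the y-term, so the transverse axis is vertical; a² = 49, b² = 32.
a = 7. Vertices at (h, k ± a).

(-11, -1) and (-11, 13)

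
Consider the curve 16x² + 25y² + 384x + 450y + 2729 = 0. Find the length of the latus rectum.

Group the x- and y-terms: 16(x² + 24x) + 25(y² + 18y) = -2729
Completing the square gives 16(x + 12)² + 25(y + 9)² = -2729 + 2304 + 2025 = 1600.
Divide by 1600: (x + 12)²/100 + (y + 9)²/64 = 1
Ellipse, center (-12, -9), major axis horizontal; a² = 100, b² = 64.
Latus rectum length = 2b²/a = 2·64/10 = 64/5.

64/5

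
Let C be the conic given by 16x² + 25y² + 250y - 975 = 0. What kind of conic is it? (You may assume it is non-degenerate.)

No xy term. Coefficients of x² and y² are A = 16, C = 25.
A and C have the same sign but A ≠ C ⇒ ellipse.

ellipse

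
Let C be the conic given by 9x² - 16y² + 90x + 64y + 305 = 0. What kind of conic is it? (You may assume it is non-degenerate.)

No xy term. Coefficients of x² and y² are A = 9, C = -16.
A and C have opposite signs ⇒ hyperbola.

hyperbola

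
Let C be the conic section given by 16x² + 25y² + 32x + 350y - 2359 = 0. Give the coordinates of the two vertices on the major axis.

(-16, -7) and (14, -7)

Collect terms: 16(x² + 2x) + 25(y² + 14y) = 2359
Completing the square gives 16(x + 1)² + 25(y + 7)² = 2359 + 16 + 1225 = 3600.
Divide by 3600: (x + 1)²/225 + (y + 7)²/144 = 1
Ellipse, center (-1, -7), major axis horizontal; a² = 225, b² = 144.
a = 15. Vertices at (h ± a, k).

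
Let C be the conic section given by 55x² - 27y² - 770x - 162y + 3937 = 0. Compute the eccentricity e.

Collect terms: 55(x² - 14x) -27(y² + 6y) = -3937
55(x - 7)² -27(y + 3)² = -3937 + 2695 - 243 = -1485
Divide through by -1485 to get (y + 3)²/55 - (x - 7)²/27 = 1.
Hyperbola, center (7, -3), transverse axis vertical; a² = 55, b² = 27.
c² = a² + b² = 82, so c = √82.
e = c/a = √82/√55 = √4510/55.

e = √4510/55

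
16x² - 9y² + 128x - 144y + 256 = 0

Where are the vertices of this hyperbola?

(-4, -16) and (-4, 0)

Group the x- and y-terms: 16(x² + 8x) -9(y² + 16y) = -256
Complete the square: 16(x + 4)² -9(y + 8)² = -256 + 256 - 576 = -576
Dividing both sides by -576: (y + 8)²/64 - (x + 4)²/36 = 1
Hyperbola, center (-4, -8), transverse axis vertical; a² = 64, b² = 36.
a = 8. Vertices at (h, k ± a).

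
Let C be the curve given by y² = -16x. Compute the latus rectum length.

Vertex (0, 0); 4p = -16 so p = -4. Opens left.
Latus rectum length = |4p| = 16.

16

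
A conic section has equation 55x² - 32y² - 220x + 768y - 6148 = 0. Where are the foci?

Group the x- and y-terms: 55(x² - 4x) -32(y² - 24y) = 6148
55(x - 2)² -32(y - 12)² = 6148 + 220 - 4608 = 1760
Divide by 1760: (x - 2)²/32 - (y - 12)²/55 = 1
Hyperbola, center (2, 12), transverse axis horizontal; a² = 32, b² = 55.
c² = a² + b² = 32 + 55 = 87, so c = √87.
Foci lie on the horizontal axis through the center: (h ± c, k).

(2 - √87, 12) and (2 + √87, 12)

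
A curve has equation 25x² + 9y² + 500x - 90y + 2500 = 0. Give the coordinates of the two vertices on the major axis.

(-10, 0) and (-10, 10)

Group: 25(x² + 20x) + 9(y² - 10y) = -2500
Completing the square gives 25(x + 10)² + 9(y - 5)² = -2500 + 2500 + 225 = 225.
Divide through by 225 to get (x + 10)²/9 + (y - 5)²/25 = 1.
Ellipse, center (-10, 5), major axis vertical; a² = 25, b² = 9.
a = 5. Vertices at (h, k ± a).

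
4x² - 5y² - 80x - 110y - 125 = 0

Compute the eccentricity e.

e = 3/2

Rearranging, 4(x² - 20x) -5(y² + 22y) = 125.
Completing the square gives 4(x - 10)² -5(y + 11)² = 125 + 400 - 605 = -80.
Divide by -80: (y + 11)²/16 - (x - 10)²/20 = 1
Hyperbola, center (10, -11), transverse axis vertical; a² = 16, b² = 20.
c² = a² + b² = 36, so c = 6.
e = c/a = 6/4 = 3/2.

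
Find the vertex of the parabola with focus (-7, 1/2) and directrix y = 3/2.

The vertex is the midpoint between the focus and the directrix along the axis of symmetry.
Axis is vertical (directrix is horizontal). Vertex y-coordinate = (1/2 + 3/2)/2 = 1; x-coordinate = -7.

(-7, 1)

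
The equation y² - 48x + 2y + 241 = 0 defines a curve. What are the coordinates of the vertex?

Only y is squared. Complete the square in y: (y + 1)² = 48(x - 5).
Vertex (5, -1); 4p = 48 so p = 12. Opens right.

(5, -1)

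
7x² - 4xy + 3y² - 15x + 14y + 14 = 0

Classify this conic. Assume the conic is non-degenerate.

A = 7, B = -4, C = 3.
Discriminant B² − 4AC = (-4)² − 4·7·3 = -68.
B² − 4AC < 0 ⇒ ellipse.

ellipse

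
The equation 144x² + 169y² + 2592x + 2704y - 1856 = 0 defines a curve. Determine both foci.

(-14, -8) and (-4, -8)

Collect terms: 144(x² + 18x) + 169(y² + 16y) = 1856
Complete the square: 144(x + 9)² + 169(y + 8)² = 1856 + 11664 + 10816 = 24336
Divide through by 24336 to get (x + 9)²/169 + (y + 8)²/144 = 1.
Ellipse, center (-9, -8), major axis horizontal; a² = 169, b² = 144.
c² = a² - b² = 169 - 144 = 25, so c = 5.
Foci lie on the horizontal axis through the center: (h ± c, k).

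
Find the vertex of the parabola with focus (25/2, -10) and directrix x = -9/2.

(4, -10)

The vertex is the midpoint between the focus and the directrix along the axis of symmetry.
Axis is horizontal (directrix is vertical). Vertex x-coordinate = (25/2 + (-9/2))/2 = 4; y-coordinate = -10.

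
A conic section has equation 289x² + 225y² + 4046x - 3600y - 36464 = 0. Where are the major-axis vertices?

Group the x- and y-terms: 289(x² + 14x) + 225(y² - 16y) = 36464
Complete the square in x and y: 289(x + 7)² + 225(y - 8)² = 36464 + 14161 + 14400 = 65025
Divide by 65025: (x + 7)²/225 + (y - 8)²/289 = 1
Ellipse, center (-7, 8), major axis vertical; a² = 289, b² = 225.
a = 17. Vertices at (h, k ± a).

(-7, -9) and (-7, 25)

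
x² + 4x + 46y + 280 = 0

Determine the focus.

Only x is squared. Complete the square in x: (x + 2)² = -46(y + 6).
Vertex (-2, -6); 4p = -46 so p = -23/2. Opens down.
Focus is p units from the vertex along the axis: (h, k + p).

(-2, -35/2)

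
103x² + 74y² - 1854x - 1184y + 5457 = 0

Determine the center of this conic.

103(x² - 18x) + 74(y² - 16y) = -5457
103(x - 9)² + 74(y - 8)² = -5457 + 8343 + 4736 = 7622
Divide through by 7622 to get (x - 9)²/74 + (y - 8)²/103 = 1.
Ellipse with center (9, 8).

(9, 8)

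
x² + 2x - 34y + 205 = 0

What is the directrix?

Only x is squared. Complete the square in x: (x + 1)² = 34(y - 6).
Vertex (-1, 6); 4p = 34 so p = 17/2. Opens up.
Directrix is the horizontal line y = k − p = 6 − (17/2) = -5/2.

y = -5/2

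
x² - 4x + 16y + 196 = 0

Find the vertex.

Only x is squared. Complete the square in x: (x - 2)² = -16(y + 12).
Vertex (2, -12); 4p = -16 so p = -4. Opens down.

(2, -12)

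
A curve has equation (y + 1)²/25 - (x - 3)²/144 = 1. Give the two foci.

Center (3, -1). The positive term is the y-term, so the transverse axis is vertical; a² = 25, b² = 144.
c² = a² + b² = 25 + 144 = 169, so c = 13.
Foci lie on the vertical axis through the center: (h, k ± c).

(3, -14) and (3, 12)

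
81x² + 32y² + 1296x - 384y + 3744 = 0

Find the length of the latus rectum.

Group: 81(x² + 16x) + 32(y² - 12y) = -3744
81(x + 8)² + 32(y - 6)² = -3744 + 5184 + 1152 = 2592
Dividing both sides by 2592: (x + 8)²/32 + (y - 6)²/81 = 1
Ellipse, center (-8, 6), major axis vertical; a² = 81, b² = 32.
Latus rectum length = 2b²/a = 2·32/9 = 64/9.

64/9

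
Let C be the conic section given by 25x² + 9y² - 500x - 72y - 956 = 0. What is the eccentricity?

e = 4/5

25(x² - 20x) + 9(y² - 8y) = 956
Complete the square in x and y: 25(x - 10)² + 9(y - 4)² = 956 + 2500 + 144 = 3600
Divide through by 3600 to get (x - 10)²/144 + (y - 4)²/400 = 1.
Ellipse, center (10, 4), major axis vertical; a² = 400, b² = 144.
c² = a² - b² = 256, so c = 16.
e = c/a = 16/20 = 4/5.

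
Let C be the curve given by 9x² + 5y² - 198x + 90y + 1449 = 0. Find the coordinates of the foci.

Group: 9(x² - 22x) + 5(y² + 18y) = -1449
Complete the square in x and y: 9(x - 11)² + 5(y + 9)² = -1449 + 1089 + 405 = 45
Divide by 45: (x - 11)²/5 + (y + 9)²/9 = 1
Ellipse, center (11, -9), major axis vertical; a² = 9, b² = 5.
c² = a² - b² = 9 - 5 = 4, so c = 2.
Foci lie on the vertical axis through the center: (h, k ± c).

(11, -11) and (11, -7)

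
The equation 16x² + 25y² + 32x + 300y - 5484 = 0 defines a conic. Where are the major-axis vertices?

Collect terms: 16(x² + 2x) + 25(y² + 12y) = 5484
Completing the square gives 16(x + 1)² + 25(y + 6)² = 5484 + 16 + 900 = 6400.
Divide by 6400: (x + 1)²/400 + (y + 6)²/256 = 1
Ellipse, center (-1, -6), major axis horizontal; a² = 400, b² = 256.
a = 20. Vertices at (h ± a, k).

(-21, -6) and (19, -6)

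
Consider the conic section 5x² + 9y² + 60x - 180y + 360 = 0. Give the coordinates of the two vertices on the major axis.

Group the x- and y-terms: 5(x² + 12x) + 9(y² - 20y) = -360
5(x + 6)² + 9(y - 10)² = -360 + 180 + 900 = 720
Dividing both sides by 720: (x + 6)²/144 + (y - 10)²/80 = 1
Ellipse, center (-6, 10), major axis horizontal; a² = 144, b² = 80.
a = 12. Vertices at (h ± a, k).

(-18, 10) and (6, 10)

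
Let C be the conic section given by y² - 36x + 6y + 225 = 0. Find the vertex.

Only y is squared. Complete the square in y: (y + 3)² = 36(x - 6).
Vertex (6, -3); 4p = 36 so p = 9. Opens right.

(6, -3)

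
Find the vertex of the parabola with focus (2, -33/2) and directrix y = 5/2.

The vertex is the midpoint between the focus and the directrix along the axis of symmetry.
Axis is vertical (directrix is horizontal). Vertex y-coordinate = (-33/2 + 5/2)/2 = -7; x-coordinate = 2.

(2, -7)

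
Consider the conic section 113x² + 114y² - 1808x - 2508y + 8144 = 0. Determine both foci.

Collect terms: 113(x² - 16x) + 114(y² - 22y) = -8144
113(x - 8)² + 114(y - 11)² = -8144 + 7232 + 13794 = 12882
Divide through by 12882 to get (x - 8)²/114 + (y - 11)²/113 = 1.
Ellipse, center (8, 11), major axis horizontal; a² = 114, b² = 113.
c² = a² - b² = 114 - 113 = 1, so c = 1.
Foci lie on the horizontal axis through the center: (h ± c, k).

(7, 11) and (9, 11)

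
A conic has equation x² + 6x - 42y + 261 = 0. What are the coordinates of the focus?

Only x is squared. Complete the square in x: (x + 3)² = 42(y - 6).
Vertex (-3, 6); 4p = 42 so p = 21/2. Opens up.
Focus is p units from the vertex along the axis: (h, k + p).

(-3, 33/2)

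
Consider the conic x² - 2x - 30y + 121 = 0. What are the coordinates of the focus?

(1, 23/2)

Only x is squared. Complete the square in x: (x - 1)² = 30(y - 4).
Vertex (1, 4); 4p = 30 so p = 15/2. Opens up.
Focus is p units from the vertex along the axis: (h, k + p).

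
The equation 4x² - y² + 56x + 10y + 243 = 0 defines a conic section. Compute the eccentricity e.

e = √5/2

Rearranging, 4(x² + 14x) -(y² - 10y) = -243.
Complete the square in x and y: 4(x + 7)² -(y - 5)² = -243 + 196 - 25 = -72
Dividing both sides by -72: (y - 5)²/72 - (x + 7)²/18 = 1
Hyperbola, center (-7, 5), transverse axis vertical; a² = 72, b² = 18.
c² = a² + b² = 90, so c = 3√10.
e = c/a = 3√10/6√2 = √5/2.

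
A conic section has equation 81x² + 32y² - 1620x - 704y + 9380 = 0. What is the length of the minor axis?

8√2

Rearranging, 81(x² - 20x) + 32(y² - 22y) = -9380.
Complete the square: 81(x - 10)² + 32(y - 11)² = -9380 + 8100 + 3872 = 2592
Divide through by 2592 to get (x - 10)²/32 + (y - 11)²/81 = 1.
Ellipse, center (10, 11), major axis vertical; a² = 81, b² = 32.
b² = 32 so b = 4√2; the minor axis has length 2b = 8√2.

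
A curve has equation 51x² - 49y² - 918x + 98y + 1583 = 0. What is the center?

(9, 1)

Group the x- and y-terms: 51(x² - 18x) -49(y² - 2y) = -1583
51(x - 9)² -49(y - 1)² = -1583 + 4131 - 49 = 2499
Divide through by 2499 to get (x - 9)²/49 - (y - 1)²/51 = 1.
Hyperbola with center (9, 1).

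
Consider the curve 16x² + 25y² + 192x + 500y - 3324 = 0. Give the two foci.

(-18, -10) and (6, -10)

Collect terms: 16(x² + 12x) + 25(y² + 20y) = 3324
Complete the square: 16(x + 6)² + 25(y + 10)² = 3324 + 576 + 2500 = 6400
Dividing both sides by 6400: (x + 6)²/400 + (y + 10)²/256 = 1
Ellipse, center (-6, -10), major axis horizontal; a² = 400, b² = 256.
c² = a² - b² = 400 - 256 = 144, so c = 12.
Foci lie on the horizontal axis through the center: (h ± c, k).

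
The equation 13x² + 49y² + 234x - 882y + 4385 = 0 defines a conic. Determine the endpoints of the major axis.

Group the x- and y-terms: 13(x² + 18x) + 49(y² - 18y) = -4385
Complete the square: 13(x + 9)² + 49(y - 9)² = -4385 + 1053 + 3969 = 637
Dividing both sides by 637: (x + 9)²/49 + (y - 9)²/13 = 1
Ellipse, center (-9, 9), major axis horizontal; a² = 49, b² = 13.
a = 7. Vertices at (h ± a, k).

(-16, 9) and (-2, 9)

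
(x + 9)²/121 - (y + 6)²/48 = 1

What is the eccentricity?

e = 13/11

Center (-9, -6). The positive term is the x-term, so the transverse axis is horizontal; a² = 121, b² = 48.
c² = a² + b² = 169, so c = 13.
e = c/a = 13/11.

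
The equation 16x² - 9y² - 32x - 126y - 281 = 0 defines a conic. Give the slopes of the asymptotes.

4/3 and -4/3

Group: 16(x² - 2x) -9(y² + 14y) = 281
Complete the square: 16(x - 1)² -9(y + 7)² = 281 + 16 - 441 = -144
Dividing both sides by -144: (y + 7)²/16 - (x - 1)²/9 = 1
Hyperbola, center (1, -7), transverse axis vertical; a² = 16, b² = 9.
For a vertical hyperbola the asymptotes have slope ±a/b.
Here that is ±4/3.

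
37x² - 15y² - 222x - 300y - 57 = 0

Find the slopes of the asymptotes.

Rearranging, 37(x² - 6x) -15(y² + 20y) = 57.
37(x - 3)² -15(y + 10)² = 57 + 333 - 1500 = -1110
Dividing both sides by -1110: (y + 10)²/74 - (x - 3)²/30 = 1
Hyperbola, center (3, -10), transverse axis vertical; a² = 74, b² = 30.
For a vertical hyperbola the asymptotes have slope ±a/b.
Here that is ±√74/√30 = ±√555/15.

√555/15 and -√555/15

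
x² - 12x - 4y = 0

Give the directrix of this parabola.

Only x is squared. Complete the square in x: (x - 6)² = 4(y + 9).
Vertex (6, -9); 4p = 4 so p = 1. Opens up.
Directrix is the horizontal line y = k − p = -9 − (1) = -10.

y = -10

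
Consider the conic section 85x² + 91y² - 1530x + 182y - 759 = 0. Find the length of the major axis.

2√91

Rearranging, 85(x² - 18x) + 91(y² + 2y) = 759.
85(x - 9)² + 91(y + 1)² = 759 + 6885 + 91 = 7735
Divide through by 7735 to get (x - 9)²/91 + (y + 1)²/85 = 1.
Ellipse, center (9, -1), major axis horizontal; a² = 91, b² = 85.
a² = 91 so a = √91; the major axis has length 2a = 2√91.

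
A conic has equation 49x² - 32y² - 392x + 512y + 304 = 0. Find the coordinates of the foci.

(4, -1) and (4, 17)

49(x² - 8x) -32(y² - 16y) = -304
Completing the square gives 49(x - 4)² -32(y - 8)² = -304 + 784 - 2048 = -1568.
Divide through by -1568 to get (y - 8)²/49 - (x - 4)²/32 = 1.
Hyperbola, center (4, 8), transverse axis vertical; a² = 49, b² = 32.
c² = a² + b² = 49 + 32 = 81, so c = 9.
Foci lie on the vertical axis through the center: (h, k ± c).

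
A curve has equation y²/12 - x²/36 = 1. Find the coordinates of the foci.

Center (0, 0). The positive term is the y-term, so the transverse axis is vertical; a² = 12, b² = 36.
c² = a² + b² = 12 + 36 = 48, so c = 4√3.
Foci lie on the vertical axis through the center: (h, k ± c).

(0, 0 - 4√3) and (0, 0 + 4√3)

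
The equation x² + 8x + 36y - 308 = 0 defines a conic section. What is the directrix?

Only x is squared. Complete the square in x: (x + 4)² = -36(y - 9).
Vertex (-4, 9); 4p = -36 so p = -9. Opens down.
Directrix is the horizontal line y = k − p = 9 − (-9) = 18.

y = 18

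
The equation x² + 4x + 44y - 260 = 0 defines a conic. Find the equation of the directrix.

y = 17

Only x is squared. Complete the square in x: (x + 2)² = -44(y - 6).
Vertex (-2, 6); 4p = -44 so p = -11. Opens down.
Directrix is the horizontal line y = k − p = 6 − (-11) = 17.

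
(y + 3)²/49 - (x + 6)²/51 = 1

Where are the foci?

Center (-6, -3). The positive term is the y-term, so the transverse axis is vertical; a² = 49, b² = 51.
c² = a² + b² = 49 + 51 = 100, so c = 10.
Foci lie on the vertical axis through the center: (h, k ± c).

(-6, -13) and (-6, 7)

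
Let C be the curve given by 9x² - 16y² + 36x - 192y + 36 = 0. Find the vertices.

Rearranging, 9(x² + 4x) -16(y² + 12y) = -36.
Completing the square gives 9(x + 2)² -16(y + 6)² = -36 + 36 - 576 = -576.
Divide by -576: (y + 6)²/36 - (x + 2)²/64 = 1
Hyperbola, center (-2, -6), transverse axis vertical; a² = 36, b² = 64.
a = 6. Vertices at (h, k ± a).

(-2, -12) and (-2, 0)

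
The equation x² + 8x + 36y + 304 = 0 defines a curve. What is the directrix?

y = 1

Only x is squared. Complete the square in x: (x + 4)² = -36(y + 8).
Vertex (-4, -8); 4p = -36 so p = -9. Opens down.
Directrix is the horizontal line y = k − p = -8 − (-9) = 1.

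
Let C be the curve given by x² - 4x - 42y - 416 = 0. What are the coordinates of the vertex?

(2, -10)

Only x is squared. Complete the square in x: (x - 2)² = 42(y + 10).
Vertex (2, -10); 4p = 42 so p = 21/2. Opens up.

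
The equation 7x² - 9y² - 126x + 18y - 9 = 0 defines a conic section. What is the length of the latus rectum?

14

Rearranging, 7(x² - 18x) -9(y² - 2y) = 9.
7(x - 9)² -9(y - 1)² = 9 + 567 - 9 = 567
Divide through by 567 to get (x - 9)²/81 - (y - 1)²/63 = 1.
Hyperbola, center (9, 1), transverse axis horizontal; a² = 81, b² = 63.
Latus rectum length = 2b²/a = 2·63/9 = 14.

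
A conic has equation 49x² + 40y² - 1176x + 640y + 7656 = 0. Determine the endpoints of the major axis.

49(x² - 24x) + 40(y² + 16y) = -7656
49(x - 12)² + 40(y + 8)² = -7656 + 7056 + 2560 = 1960
Divide through by 1960 to get (x - 12)²/40 + (y + 8)²/49 = 1.
Ellipse, center (12, -8), major axis vertical; a² = 49, b² = 40.
a = 7. Vertices at (h, k ± a).

(12, -15) and (12, -1)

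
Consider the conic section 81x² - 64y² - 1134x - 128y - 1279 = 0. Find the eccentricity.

Group: 81(x² - 14x) -64(y² + 2y) = 1279
Completing the square gives 81(x - 7)² -64(y + 1)² = 1279 + 3969 - 64 = 5184.
Divide by 5184: (x - 7)²/64 - (y + 1)²/81 = 1
Hyperbola, center (7, -1), transverse axis horizontal; a² = 64, b² = 81.
c² = a² + b² = 145, so c = √145.
e = c/a = √145/8.

e = √145/8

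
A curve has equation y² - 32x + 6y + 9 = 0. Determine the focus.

Only y is squared. Complete the square in y: (y + 3)² = 32x.
Vertex (0, -3); 4p = 32 so p = 8. Opens right.
Focus is p units from the vertex along the axis: (h + p, k).

(8, -3)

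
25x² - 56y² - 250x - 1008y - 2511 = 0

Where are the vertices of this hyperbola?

(5, -14) and (5, -4)

Rearranging, 25(x² - 10x) -56(y² + 18y) = 2511.
25(x - 5)² -56(y + 9)² = 2511 + 625 - 4536 = -1400
Divide by -1400: (y + 9)²/25 - (x - 5)²/56 = 1
Hyperbola, center (5, -9), transverse axis vertical; a² = 25, b² = 56.
a = 5. Vertices at (h, k ± a).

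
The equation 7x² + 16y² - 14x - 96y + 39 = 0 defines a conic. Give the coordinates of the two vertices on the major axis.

7(x² - 2x) + 16(y² - 6y) = -39
7(x - 1)² + 16(y - 3)² = -39 + 7 + 144 = 112
Dividing both sides by 112: (x - 1)²/16 + (y - 3)²/7 = 1
Ellipse, center (1, 3), major axis horizontal; a² = 16, b² = 7.
a = 4. Vertices at (h ± a, k).

(-3, 3) and (5, 3)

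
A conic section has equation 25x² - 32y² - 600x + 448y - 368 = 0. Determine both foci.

(12 - 3√19, 7) and (12 + 3√19, 7)

25(x² - 24x) -32(y² - 14y) = 368
Complete the square: 25(x - 12)² -32(y - 7)² = 368 + 3600 - 1568 = 2400
Dividing both sides by 2400: (x - 12)²/96 - (y - 7)²/75 = 1
Hyperbola, center (12, 7), transverse axis horizontal; a² = 96, b² = 75.
c² = a² + b² = 96 + 75 = 171, so c = 3√19.
Foci lie on the horizontal axis through the center: (h ± c, k).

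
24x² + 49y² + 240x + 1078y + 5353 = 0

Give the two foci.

24(x² + 10x) + 49(y² + 22y) = -5353
Completing the square gives 24(x + 5)² + 49(y + 11)² = -5353 + 600 + 5929 = 1176.
Divide by 1176: (x + 5)²/49 + (y + 11)²/24 = 1
Ellipse, center (-5, -11), major axis horizontal; a² = 49, b² = 24.
c² = a² - b² = 49 - 24 = 25, so c = 5.
Foci lie on the horizontal axis through the center: (h ± c, k).

(-10, -11) and (0, -11)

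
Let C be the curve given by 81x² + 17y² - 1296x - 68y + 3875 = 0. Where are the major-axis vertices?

Group: 81(x² - 16x) + 17(y² - 4y) = -3875
Complete the square: 81(x - 8)² + 17(y - 2)² = -3875 + 5184 + 68 = 1377
Dividing both sides by 1377: (x - 8)²/17 + (y - 2)²/81 = 1
Ellipse, center (8, 2), major axis vertical; a² = 81, b² = 17.
a = 9. Vertices at (h, k ± a).

(8, -7) and (8, 11)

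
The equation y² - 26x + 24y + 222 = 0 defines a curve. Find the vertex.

(3, -12)

Only y is squared. Complete the square in y: (y + 12)² = 26(x - 3).
Vertex (3, -12); 4p = 26 so p = 13/2. Opens right.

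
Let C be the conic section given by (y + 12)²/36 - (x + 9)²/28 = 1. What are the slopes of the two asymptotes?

3√7/7 and -3√7/7

Center (-9, -12). The positive term is the y-term, so the transverse axis is vertical; a² = 36, b² = 28.
For a vertical hyperbola the asymptotes have slope ±a/b.
Here that is ±6/2√7 = ±3√7/7.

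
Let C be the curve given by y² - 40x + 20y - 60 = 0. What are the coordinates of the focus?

Only y is squared. Complete the square in y: (y + 10)² = 40(x + 4).
Vertex (-4, -10); 4p = 40 so p = 10. Opens right.
Focus is p units from the vertex along the axis: (h + p, k).

(6, -10)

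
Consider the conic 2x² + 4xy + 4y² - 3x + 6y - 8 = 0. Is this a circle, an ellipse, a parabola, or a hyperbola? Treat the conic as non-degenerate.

A = 2, B = 4, C = 4.
Discriminant B² − 4AC = 4² − 4·2·4 = -16.
B² − 4AC < 0 ⇒ ellipse.

ellipse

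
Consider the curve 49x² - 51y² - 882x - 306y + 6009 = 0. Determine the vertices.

49(x² - 18x) -51(y² + 6y) = -6009
Complete the square: 49(x - 9)² -51(y + 3)² = -6009 + 3969 - 459 = -2499
Divide through by -2499 to get (y + 3)²/49 - (x - 9)²/51 = 1.
Hyperbola, center (9, -3), transverse axis vertical; a² = 49, b² = 51.
a = 7. Vertices at (h, k ± a).

(9, -10) and (9, 4)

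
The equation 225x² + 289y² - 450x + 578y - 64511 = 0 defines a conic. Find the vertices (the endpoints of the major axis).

(-16, -1) and (18, -1)

Collect terms: 225(x² - 2x) + 289(y² + 2y) = 64511
Completing the square gives 225(x - 1)² + 289(y + 1)² = 64511 + 225 + 289 = 65025.
Dividing both sides by 65025: (x - 1)²/289 + (y + 1)²/225 = 1
Ellipse, center (1, -1), major axis horizontal; a² = 289, b² = 225.
a = 17. Vertices at (h ± a, k).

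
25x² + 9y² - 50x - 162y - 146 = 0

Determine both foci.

Rearranging, 25(x² - 2x) + 9(y² - 18y) = 146.
Completing the square gives 25(x - 1)² + 9(y - 9)² = 146 + 25 + 729 = 900.
Divide through by 900 to get (x - 1)²/36 + (y - 9)²/100 = 1.
Ellipse, center (1, 9), major axis vertical; a² = 100, b² = 36.
c² = a² - b² = 100 - 36 = 64, so c = 8.
Foci lie on the vertical axis through the center: (h, k ± c).

(1, 1) and (1, 17)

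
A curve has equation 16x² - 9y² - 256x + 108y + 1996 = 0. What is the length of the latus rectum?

27/2

16(x² - 16x) -9(y² - 12y) = -1996
Complete the square: 16(x - 8)² -9(y - 6)² = -1996 + 1024 - 324 = -1296
Divide by -1296: (y - 6)²/144 - (x - 8)²/81 = 1
Hyperbola, center (8, 6), transverse axis vertical; a² = 144, b² = 81.
Latus rectum length = 2b²/a = 2·81/12 = 27/2.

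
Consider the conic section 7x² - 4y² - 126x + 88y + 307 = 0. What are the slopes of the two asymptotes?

7(x² - 18x) -4(y² - 22y) = -307
Complete the square in x and y: 7(x - 9)² -4(y - 11)² = -307 + 567 - 484 = -224
Divide by -224: (y - 11)²/56 - (x - 9)²/32 = 1
Hyperbola, center (9, 11), transverse axis vertical; a² = 56, b² = 32.
For a vertical hyperbola the asymptotes have slope ±a/b.
Here that is ±2√14/4√2 = ±√7/2.

√7/2 and -√7/2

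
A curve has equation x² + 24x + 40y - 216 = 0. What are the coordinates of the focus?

Only x is squared. Complete the square in x: (x + 12)² = -40(y - 9).
Vertex (-12, 9); 4p = -40 so p = -10. Opens down.
Focus is p units from the vertex along the axis: (h, k + p).

(-12, -1)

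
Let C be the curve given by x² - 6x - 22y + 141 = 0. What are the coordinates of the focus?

Only x is squared. Complete the square in x: (x - 3)² = 22(y - 6).
Vertex (3, 6); 4p = 22 so p = 11/2. Opens up.
Focus is p units from the vertex along the axis: (h, k + p).

(3, 23/2)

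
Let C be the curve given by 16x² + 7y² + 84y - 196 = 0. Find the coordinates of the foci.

Group the x- and y-terms: 16x² + 7(y² + 12y) = 196
16x² + 7(y + 6)² = 196 + 0 + 252 = 448
Divide by 448: x²/28 + (y + 6)²/64 = 1
Ellipse, center (0, -6), major axis vertical; a² = 64, b² = 28.
c² = a² - b² = 64 - 28 = 36, so c = 6.
Foci lie on the vertical axis through the center: (h, k ± c).

(0, -12) and (0, 0)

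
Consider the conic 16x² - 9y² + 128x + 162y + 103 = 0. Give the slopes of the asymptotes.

Rearranging, 16(x² + 8x) -9(y² - 18y) = -103.
Complete the square in x and y: 16(x + 4)² -9(y - 9)² = -103 + 256 - 729 = -576
Dividing both sides by -576: (y - 9)²/64 - (x + 4)²/36 = 1
Hyperbola, center (-4, 9), transverse axis vertical; a² = 64, b² = 36.
For a vertical hyperbola the asymptotes have slope ±a/b.
Here that is ±8/6 = ±4/3.

4/3 and -4/3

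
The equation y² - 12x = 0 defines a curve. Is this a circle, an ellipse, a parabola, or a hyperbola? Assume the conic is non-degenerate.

parabola

No xy term. Coefficients of x² and y² are A = 0, C = 1.
Exactly one squared variable ⇒ parabola.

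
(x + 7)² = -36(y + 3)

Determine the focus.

Vertex (-7, -3); 4p = -36 so p = -9. Opens down.
Focus is p units from the vertex along the axis: (h, k + p).

(-7, -12)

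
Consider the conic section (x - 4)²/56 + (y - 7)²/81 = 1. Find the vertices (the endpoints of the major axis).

(4, -2) and (4, 16)

Center (4, 7). The larger denominator 81 sits under the y-term, so the major axis is vertical; a² = 81, b² = 56.
a = 9. Vertices at (h, k ± a).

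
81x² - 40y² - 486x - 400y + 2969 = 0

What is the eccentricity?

Rearranging, 81(x² - 6x) -40(y² + 10y) = -2969.
Completing the square gives 81(x - 3)² -40(y + 5)² = -2969 + 729 - 1000 = -3240.
Dividing both sides by -3240: (y + 5)²/81 - (x - 3)²/40 = 1
Hyperbola, center (3, -5), transverse axis vertical; a² = 81, b² = 40.
c² = a² + b² = 121, so c = 11.
e = c/a = 11/9.

e = 11/9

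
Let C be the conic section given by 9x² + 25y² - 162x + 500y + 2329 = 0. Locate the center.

(9, -10)

Group the x- and y-terms: 9(x² - 18x) + 25(y² + 20y) = -2329
Complete the square in x and y: 9(x - 9)² + 25(y + 10)² = -2329 + 729 + 2500 = 900
Dividing both sides by 900: (x - 9)²/100 + (y + 10)²/36 = 1
Ellipse with center (9, -10).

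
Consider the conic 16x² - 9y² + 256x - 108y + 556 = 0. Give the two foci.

(-13, -6) and (-3, -6)

16(x² + 16x) -9(y² + 12y) = -556
Completing the square gives 16(x + 8)² -9(y + 6)² = -556 + 1024 - 324 = 144.
Divide by 144: (x + 8)²/9 - (y + 6)²/16 = 1
Hyperbola, center (-8, -6), transverse axis horizontal; a² = 9, b² = 16.
c² = a² + b² = 9 + 16 = 25, so c = 5.
Foci lie on the horizontal axis through the center: (h ± c, k).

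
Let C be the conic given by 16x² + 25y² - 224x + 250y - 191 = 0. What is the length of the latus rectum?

Rearranging, 16(x² - 14x) + 25(y² + 10y) = 191.
16(x - 7)² + 25(y + 5)² = 191 + 784 + 625 = 1600
Dividing both sides by 1600: (x - 7)²/100 + (y + 5)²/64 = 1
Ellipse, center (7, -5), major axis horizontal; a² = 100, b² = 64.
Latus rectum length = 2b²/a = 2·64/10 = 64/5.

64/5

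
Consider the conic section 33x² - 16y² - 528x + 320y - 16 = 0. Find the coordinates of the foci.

(1, 10) and (15, 10)

Group: 33(x² - 16x) -16(y² - 20y) = 16
Complete the square in x and y: 33(x - 8)² -16(y - 10)² = 16 + 2112 - 1600 = 528
Divide through by 528 to get (x - 8)²/16 - (y - 10)²/33 = 1.
Hyperbola, center (8, 10), transverse axis horizontal; a² = 16, b² = 33.
c² = a² + b² = 16 + 33 = 49, so c = 7.
Foci lie on the horizontal axis through the center: (h ± c, k).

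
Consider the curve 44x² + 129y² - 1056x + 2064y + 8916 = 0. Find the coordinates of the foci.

44(x² - 24x) + 129(y² + 16y) = -8916
Complete the square: 44(x - 12)² + 129(y + 8)² = -8916 + 6336 + 8256 = 5676
Divide by 5676: (x - 12)²/129 + (y + 8)²/44 = 1
Ellipse, center (12, -8), major axis horizontal; a² = 129, b² = 44.
c² = a² - b² = 129 - 44 = 85, so c = √85.
Foci lie on the horizontal axis through the center: (h ± c, k).

(12 - √85, -8) and (12 + √85, -8)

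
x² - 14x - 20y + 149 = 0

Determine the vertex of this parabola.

(7, 5)

Only x is squared. Complete the square in x: (x - 7)² = 20(y - 5).
Vertex (7, 5); 4p = 20 so p = 5. Opens up.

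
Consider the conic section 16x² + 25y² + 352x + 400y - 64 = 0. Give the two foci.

16(x² + 22x) + 25(y² + 16y) = 64
Complete the square: 16(x + 11)² + 25(y + 8)² = 64 + 1936 + 1600 = 3600
Divide through by 3600 to get (x + 11)²/225 + (y + 8)²/144 = 1.
Ellipse, center (-11, -8), major axis horizontal; a² = 225, b² = 144.
c² = a² - b² = 225 - 144 = 81, so c = 9.
Foci lie on the horizontal axis through the center: (h ± c, k).

(-20, -8) and (-2, -8)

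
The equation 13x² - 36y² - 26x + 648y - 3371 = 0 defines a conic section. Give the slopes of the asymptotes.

√13/6 and -√13/6

Collect terms: 13(x² - 2x) -36(y² - 18y) = 3371
Complete the square in x and y: 13(x - 1)² -36(y - 9)² = 3371 + 13 - 2916 = 468
Divide by 468: (x - 1)²/36 - (y - 9)²/13 = 1
Hyperbola, center (1, 9), transverse axis horizontal; a² = 36, b² = 13.
For a horizontal hyperbola the asymptotes have slope ±b/a.
Here that is ±√13/6.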